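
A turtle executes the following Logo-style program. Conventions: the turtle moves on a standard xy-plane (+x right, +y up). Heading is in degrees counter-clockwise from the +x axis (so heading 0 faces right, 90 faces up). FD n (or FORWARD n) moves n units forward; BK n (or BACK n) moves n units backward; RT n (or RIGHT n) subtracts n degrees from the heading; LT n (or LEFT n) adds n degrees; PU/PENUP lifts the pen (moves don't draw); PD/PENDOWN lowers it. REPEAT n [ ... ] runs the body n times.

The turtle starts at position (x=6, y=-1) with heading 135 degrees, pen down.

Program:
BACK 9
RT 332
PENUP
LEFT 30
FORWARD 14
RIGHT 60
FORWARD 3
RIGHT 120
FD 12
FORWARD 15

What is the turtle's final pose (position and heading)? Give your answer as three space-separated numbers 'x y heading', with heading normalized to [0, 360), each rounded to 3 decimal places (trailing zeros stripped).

Answer: 22.985 -2.246 13

Derivation:
Executing turtle program step by step:
Start: pos=(6,-1), heading=135, pen down
BK 9: (6,-1) -> (12.364,-7.364) [heading=135, draw]
RT 332: heading 135 -> 163
PU: pen up
LT 30: heading 163 -> 193
FD 14: (12.364,-7.364) -> (-1.277,-10.513) [heading=193, move]
RT 60: heading 193 -> 133
FD 3: (-1.277,-10.513) -> (-3.323,-8.319) [heading=133, move]
RT 120: heading 133 -> 13
FD 12: (-3.323,-8.319) -> (8.369,-5.62) [heading=13, move]
FD 15: (8.369,-5.62) -> (22.985,-2.246) [heading=13, move]
Final: pos=(22.985,-2.246), heading=13, 1 segment(s) drawn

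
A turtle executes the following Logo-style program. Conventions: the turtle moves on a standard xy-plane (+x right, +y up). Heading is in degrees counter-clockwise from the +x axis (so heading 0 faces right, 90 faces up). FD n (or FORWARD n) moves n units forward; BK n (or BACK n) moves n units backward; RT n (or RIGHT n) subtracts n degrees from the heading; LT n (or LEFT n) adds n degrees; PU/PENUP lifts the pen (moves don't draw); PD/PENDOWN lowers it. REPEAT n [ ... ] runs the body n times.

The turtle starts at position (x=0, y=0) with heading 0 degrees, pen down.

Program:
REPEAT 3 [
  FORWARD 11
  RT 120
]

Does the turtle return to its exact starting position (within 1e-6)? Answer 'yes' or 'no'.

Executing turtle program step by step:
Start: pos=(0,0), heading=0, pen down
REPEAT 3 [
  -- iteration 1/3 --
  FD 11: (0,0) -> (11,0) [heading=0, draw]
  RT 120: heading 0 -> 240
  -- iteration 2/3 --
  FD 11: (11,0) -> (5.5,-9.526) [heading=240, draw]
  RT 120: heading 240 -> 120
  -- iteration 3/3 --
  FD 11: (5.5,-9.526) -> (0,0) [heading=120, draw]
  RT 120: heading 120 -> 0
]
Final: pos=(0,0), heading=0, 3 segment(s) drawn

Start position: (0, 0)
Final position: (0, 0)
Distance = 0; < 1e-6 -> CLOSED

Answer: yes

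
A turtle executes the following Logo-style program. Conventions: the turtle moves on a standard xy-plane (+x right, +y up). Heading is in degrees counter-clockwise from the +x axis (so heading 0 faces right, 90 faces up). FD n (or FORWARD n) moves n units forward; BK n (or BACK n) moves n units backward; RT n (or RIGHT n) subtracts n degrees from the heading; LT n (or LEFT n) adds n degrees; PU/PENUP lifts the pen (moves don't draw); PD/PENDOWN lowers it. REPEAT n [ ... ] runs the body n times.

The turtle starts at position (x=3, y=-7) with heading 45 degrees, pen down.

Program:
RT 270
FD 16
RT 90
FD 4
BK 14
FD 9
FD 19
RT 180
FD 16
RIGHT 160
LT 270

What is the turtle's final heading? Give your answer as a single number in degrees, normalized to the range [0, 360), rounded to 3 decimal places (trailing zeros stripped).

Answer: 335

Derivation:
Executing turtle program step by step:
Start: pos=(3,-7), heading=45, pen down
RT 270: heading 45 -> 135
FD 16: (3,-7) -> (-8.314,4.314) [heading=135, draw]
RT 90: heading 135 -> 45
FD 4: (-8.314,4.314) -> (-5.485,7.142) [heading=45, draw]
BK 14: (-5.485,7.142) -> (-15.385,-2.757) [heading=45, draw]
FD 9: (-15.385,-2.757) -> (-9.021,3.607) [heading=45, draw]
FD 19: (-9.021,3.607) -> (4.414,17.042) [heading=45, draw]
RT 180: heading 45 -> 225
FD 16: (4.414,17.042) -> (-6.899,5.728) [heading=225, draw]
RT 160: heading 225 -> 65
LT 270: heading 65 -> 335
Final: pos=(-6.899,5.728), heading=335, 6 segment(s) drawn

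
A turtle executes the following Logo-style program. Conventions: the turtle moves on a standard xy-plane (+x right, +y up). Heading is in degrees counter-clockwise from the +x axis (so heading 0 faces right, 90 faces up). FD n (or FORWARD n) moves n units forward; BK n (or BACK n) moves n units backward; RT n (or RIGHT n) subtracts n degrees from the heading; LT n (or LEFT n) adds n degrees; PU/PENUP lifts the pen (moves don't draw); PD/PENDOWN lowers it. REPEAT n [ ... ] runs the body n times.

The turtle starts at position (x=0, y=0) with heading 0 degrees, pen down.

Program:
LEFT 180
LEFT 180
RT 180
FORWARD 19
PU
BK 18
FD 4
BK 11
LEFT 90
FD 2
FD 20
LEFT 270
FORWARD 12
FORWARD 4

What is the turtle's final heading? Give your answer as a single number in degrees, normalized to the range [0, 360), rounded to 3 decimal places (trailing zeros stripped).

Executing turtle program step by step:
Start: pos=(0,0), heading=0, pen down
LT 180: heading 0 -> 180
LT 180: heading 180 -> 0
RT 180: heading 0 -> 180
FD 19: (0,0) -> (-19,0) [heading=180, draw]
PU: pen up
BK 18: (-19,0) -> (-1,0) [heading=180, move]
FD 4: (-1,0) -> (-5,0) [heading=180, move]
BK 11: (-5,0) -> (6,0) [heading=180, move]
LT 90: heading 180 -> 270
FD 2: (6,0) -> (6,-2) [heading=270, move]
FD 20: (6,-2) -> (6,-22) [heading=270, move]
LT 270: heading 270 -> 180
FD 12: (6,-22) -> (-6,-22) [heading=180, move]
FD 4: (-6,-22) -> (-10,-22) [heading=180, move]
Final: pos=(-10,-22), heading=180, 1 segment(s) drawn

Answer: 180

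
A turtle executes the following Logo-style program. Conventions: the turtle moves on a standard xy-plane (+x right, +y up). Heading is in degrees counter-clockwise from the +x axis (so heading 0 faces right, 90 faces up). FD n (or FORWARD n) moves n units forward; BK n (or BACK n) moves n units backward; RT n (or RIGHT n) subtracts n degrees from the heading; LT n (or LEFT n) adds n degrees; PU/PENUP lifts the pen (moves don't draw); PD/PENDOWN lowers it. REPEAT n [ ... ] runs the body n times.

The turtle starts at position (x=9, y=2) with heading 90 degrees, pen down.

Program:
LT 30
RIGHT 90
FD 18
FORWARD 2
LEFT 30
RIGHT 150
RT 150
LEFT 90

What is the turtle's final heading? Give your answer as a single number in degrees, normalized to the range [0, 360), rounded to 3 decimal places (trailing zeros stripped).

Answer: 210

Derivation:
Executing turtle program step by step:
Start: pos=(9,2), heading=90, pen down
LT 30: heading 90 -> 120
RT 90: heading 120 -> 30
FD 18: (9,2) -> (24.588,11) [heading=30, draw]
FD 2: (24.588,11) -> (26.321,12) [heading=30, draw]
LT 30: heading 30 -> 60
RT 150: heading 60 -> 270
RT 150: heading 270 -> 120
LT 90: heading 120 -> 210
Final: pos=(26.321,12), heading=210, 2 segment(s) drawn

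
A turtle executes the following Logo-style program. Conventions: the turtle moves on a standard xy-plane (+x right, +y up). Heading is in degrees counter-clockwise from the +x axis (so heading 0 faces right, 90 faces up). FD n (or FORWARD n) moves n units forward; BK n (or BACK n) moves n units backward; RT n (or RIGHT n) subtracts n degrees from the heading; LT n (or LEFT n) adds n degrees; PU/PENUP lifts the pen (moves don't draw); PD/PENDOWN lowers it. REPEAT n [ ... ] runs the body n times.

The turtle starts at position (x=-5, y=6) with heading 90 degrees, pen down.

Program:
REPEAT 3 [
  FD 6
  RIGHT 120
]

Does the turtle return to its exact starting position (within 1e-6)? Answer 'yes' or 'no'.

Answer: yes

Derivation:
Executing turtle program step by step:
Start: pos=(-5,6), heading=90, pen down
REPEAT 3 [
  -- iteration 1/3 --
  FD 6: (-5,6) -> (-5,12) [heading=90, draw]
  RT 120: heading 90 -> 330
  -- iteration 2/3 --
  FD 6: (-5,12) -> (0.196,9) [heading=330, draw]
  RT 120: heading 330 -> 210
  -- iteration 3/3 --
  FD 6: (0.196,9) -> (-5,6) [heading=210, draw]
  RT 120: heading 210 -> 90
]
Final: pos=(-5,6), heading=90, 3 segment(s) drawn

Start position: (-5, 6)
Final position: (-5, 6)
Distance = 0; < 1e-6 -> CLOSED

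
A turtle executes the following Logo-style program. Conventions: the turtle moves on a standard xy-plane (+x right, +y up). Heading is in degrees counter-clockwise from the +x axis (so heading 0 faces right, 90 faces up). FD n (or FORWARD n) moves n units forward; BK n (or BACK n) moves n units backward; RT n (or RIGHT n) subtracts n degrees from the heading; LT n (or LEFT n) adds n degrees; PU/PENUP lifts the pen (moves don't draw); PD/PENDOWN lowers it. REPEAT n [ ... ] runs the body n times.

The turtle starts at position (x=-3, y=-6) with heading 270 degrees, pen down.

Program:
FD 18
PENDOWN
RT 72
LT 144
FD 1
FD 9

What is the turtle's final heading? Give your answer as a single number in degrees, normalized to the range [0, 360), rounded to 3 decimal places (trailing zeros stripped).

Executing turtle program step by step:
Start: pos=(-3,-6), heading=270, pen down
FD 18: (-3,-6) -> (-3,-24) [heading=270, draw]
PD: pen down
RT 72: heading 270 -> 198
LT 144: heading 198 -> 342
FD 1: (-3,-24) -> (-2.049,-24.309) [heading=342, draw]
FD 9: (-2.049,-24.309) -> (6.511,-27.09) [heading=342, draw]
Final: pos=(6.511,-27.09), heading=342, 3 segment(s) drawn

Answer: 342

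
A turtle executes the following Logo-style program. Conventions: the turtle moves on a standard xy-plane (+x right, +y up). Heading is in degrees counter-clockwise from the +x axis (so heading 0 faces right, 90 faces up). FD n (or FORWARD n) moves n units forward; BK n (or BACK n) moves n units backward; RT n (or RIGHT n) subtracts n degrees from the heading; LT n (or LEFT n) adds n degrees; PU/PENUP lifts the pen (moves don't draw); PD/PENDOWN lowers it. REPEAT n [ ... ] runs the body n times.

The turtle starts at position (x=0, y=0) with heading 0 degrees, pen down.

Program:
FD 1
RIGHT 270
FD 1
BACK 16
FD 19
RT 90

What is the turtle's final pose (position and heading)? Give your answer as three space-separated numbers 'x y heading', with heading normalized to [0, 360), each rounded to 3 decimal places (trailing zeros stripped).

Answer: 1 4 0

Derivation:
Executing turtle program step by step:
Start: pos=(0,0), heading=0, pen down
FD 1: (0,0) -> (1,0) [heading=0, draw]
RT 270: heading 0 -> 90
FD 1: (1,0) -> (1,1) [heading=90, draw]
BK 16: (1,1) -> (1,-15) [heading=90, draw]
FD 19: (1,-15) -> (1,4) [heading=90, draw]
RT 90: heading 90 -> 0
Final: pos=(1,4), heading=0, 4 segment(s) drawn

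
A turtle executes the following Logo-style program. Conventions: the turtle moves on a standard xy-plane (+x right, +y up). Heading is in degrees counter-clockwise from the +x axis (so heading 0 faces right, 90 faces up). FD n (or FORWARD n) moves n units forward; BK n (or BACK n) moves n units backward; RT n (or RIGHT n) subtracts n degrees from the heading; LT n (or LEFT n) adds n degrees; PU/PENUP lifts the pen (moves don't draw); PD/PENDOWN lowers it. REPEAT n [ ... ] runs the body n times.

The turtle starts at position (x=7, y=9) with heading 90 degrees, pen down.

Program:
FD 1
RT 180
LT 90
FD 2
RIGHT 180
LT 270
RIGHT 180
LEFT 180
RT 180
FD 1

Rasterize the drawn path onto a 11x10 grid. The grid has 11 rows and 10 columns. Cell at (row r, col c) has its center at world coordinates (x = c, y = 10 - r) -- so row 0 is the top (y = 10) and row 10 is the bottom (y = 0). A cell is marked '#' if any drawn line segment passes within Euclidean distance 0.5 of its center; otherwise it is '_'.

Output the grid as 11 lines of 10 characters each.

Segment 0: (7,9) -> (7,10)
Segment 1: (7,10) -> (9,10)
Segment 2: (9,10) -> (9,9)

Answer: _______###
_______#_#
__________
__________
__________
__________
__________
__________
__________
__________
__________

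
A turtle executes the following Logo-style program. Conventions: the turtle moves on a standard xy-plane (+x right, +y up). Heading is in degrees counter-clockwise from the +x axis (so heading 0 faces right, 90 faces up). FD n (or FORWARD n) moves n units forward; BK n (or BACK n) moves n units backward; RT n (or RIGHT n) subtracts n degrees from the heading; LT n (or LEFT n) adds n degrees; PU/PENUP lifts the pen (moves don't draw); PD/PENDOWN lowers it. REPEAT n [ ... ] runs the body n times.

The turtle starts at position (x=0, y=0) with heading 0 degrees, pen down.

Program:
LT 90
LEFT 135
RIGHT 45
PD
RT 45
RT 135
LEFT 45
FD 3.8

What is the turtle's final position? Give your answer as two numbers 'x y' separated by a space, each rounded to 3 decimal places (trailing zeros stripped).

Executing turtle program step by step:
Start: pos=(0,0), heading=0, pen down
LT 90: heading 0 -> 90
LT 135: heading 90 -> 225
RT 45: heading 225 -> 180
PD: pen down
RT 45: heading 180 -> 135
RT 135: heading 135 -> 0
LT 45: heading 0 -> 45
FD 3.8: (0,0) -> (2.687,2.687) [heading=45, draw]
Final: pos=(2.687,2.687), heading=45, 1 segment(s) drawn

Answer: 2.687 2.687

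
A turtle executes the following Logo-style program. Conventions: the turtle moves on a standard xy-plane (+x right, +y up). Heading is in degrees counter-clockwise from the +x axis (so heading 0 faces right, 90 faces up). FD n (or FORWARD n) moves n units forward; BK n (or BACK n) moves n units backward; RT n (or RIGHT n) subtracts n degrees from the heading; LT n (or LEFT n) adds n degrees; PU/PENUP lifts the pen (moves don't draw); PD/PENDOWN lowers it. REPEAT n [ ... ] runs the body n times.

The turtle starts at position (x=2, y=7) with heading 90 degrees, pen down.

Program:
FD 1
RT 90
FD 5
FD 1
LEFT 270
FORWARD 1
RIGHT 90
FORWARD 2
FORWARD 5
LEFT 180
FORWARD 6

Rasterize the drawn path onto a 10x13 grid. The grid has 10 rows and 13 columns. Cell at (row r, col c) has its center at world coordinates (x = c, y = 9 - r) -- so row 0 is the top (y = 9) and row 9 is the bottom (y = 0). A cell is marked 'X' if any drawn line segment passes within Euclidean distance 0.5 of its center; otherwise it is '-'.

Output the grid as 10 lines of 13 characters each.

Segment 0: (2,7) -> (2,8)
Segment 1: (2,8) -> (7,8)
Segment 2: (7,8) -> (8,8)
Segment 3: (8,8) -> (8,7)
Segment 4: (8,7) -> (6,7)
Segment 5: (6,7) -> (1,7)
Segment 6: (1,7) -> (7,7)

Answer: -------------
--XXXXXXX----
-XXXXXXXX----
-------------
-------------
-------------
-------------
-------------
-------------
-------------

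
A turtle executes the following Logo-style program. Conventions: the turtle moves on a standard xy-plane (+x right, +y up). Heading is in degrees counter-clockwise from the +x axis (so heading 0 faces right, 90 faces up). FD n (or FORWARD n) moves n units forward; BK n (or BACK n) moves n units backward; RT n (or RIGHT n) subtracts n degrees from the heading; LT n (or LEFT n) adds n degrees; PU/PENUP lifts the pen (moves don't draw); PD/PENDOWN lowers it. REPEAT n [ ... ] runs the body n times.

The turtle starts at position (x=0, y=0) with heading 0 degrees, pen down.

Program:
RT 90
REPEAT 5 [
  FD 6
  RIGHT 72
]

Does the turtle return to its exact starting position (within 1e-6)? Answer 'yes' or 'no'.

Executing turtle program step by step:
Start: pos=(0,0), heading=0, pen down
RT 90: heading 0 -> 270
REPEAT 5 [
  -- iteration 1/5 --
  FD 6: (0,0) -> (0,-6) [heading=270, draw]
  RT 72: heading 270 -> 198
  -- iteration 2/5 --
  FD 6: (0,-6) -> (-5.706,-7.854) [heading=198, draw]
  RT 72: heading 198 -> 126
  -- iteration 3/5 --
  FD 6: (-5.706,-7.854) -> (-9.233,-3) [heading=126, draw]
  RT 72: heading 126 -> 54
  -- iteration 4/5 --
  FD 6: (-9.233,-3) -> (-5.706,1.854) [heading=54, draw]
  RT 72: heading 54 -> 342
  -- iteration 5/5 --
  FD 6: (-5.706,1.854) -> (0,0) [heading=342, draw]
  RT 72: heading 342 -> 270
]
Final: pos=(0,0), heading=270, 5 segment(s) drawn

Start position: (0, 0)
Final position: (0, 0)
Distance = 0; < 1e-6 -> CLOSED

Answer: yes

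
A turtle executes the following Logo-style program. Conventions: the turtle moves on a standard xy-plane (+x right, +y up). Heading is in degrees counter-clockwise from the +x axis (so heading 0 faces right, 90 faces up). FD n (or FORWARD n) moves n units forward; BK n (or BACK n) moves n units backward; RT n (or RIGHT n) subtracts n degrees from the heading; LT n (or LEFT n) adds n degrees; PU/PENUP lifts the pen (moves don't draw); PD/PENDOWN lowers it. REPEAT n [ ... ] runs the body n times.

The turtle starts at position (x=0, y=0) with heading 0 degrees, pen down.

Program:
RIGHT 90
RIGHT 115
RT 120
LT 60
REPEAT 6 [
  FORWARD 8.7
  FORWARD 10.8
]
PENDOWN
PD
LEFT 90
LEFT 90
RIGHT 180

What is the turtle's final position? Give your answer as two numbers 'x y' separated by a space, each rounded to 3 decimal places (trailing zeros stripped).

Answer: -10.197 116.555

Derivation:
Executing turtle program step by step:
Start: pos=(0,0), heading=0, pen down
RT 90: heading 0 -> 270
RT 115: heading 270 -> 155
RT 120: heading 155 -> 35
LT 60: heading 35 -> 95
REPEAT 6 [
  -- iteration 1/6 --
  FD 8.7: (0,0) -> (-0.758,8.667) [heading=95, draw]
  FD 10.8: (-0.758,8.667) -> (-1.7,19.426) [heading=95, draw]
  -- iteration 2/6 --
  FD 8.7: (-1.7,19.426) -> (-2.458,28.093) [heading=95, draw]
  FD 10.8: (-2.458,28.093) -> (-3.399,38.852) [heading=95, draw]
  -- iteration 3/6 --
  FD 8.7: (-3.399,38.852) -> (-4.157,47.518) [heading=95, draw]
  FD 10.8: (-4.157,47.518) -> (-5.099,58.277) [heading=95, draw]
  -- iteration 4/6 --
  FD 8.7: (-5.099,58.277) -> (-5.857,66.944) [heading=95, draw]
  FD 10.8: (-5.857,66.944) -> (-6.798,77.703) [heading=95, draw]
  -- iteration 5/6 --
  FD 8.7: (-6.798,77.703) -> (-7.556,86.37) [heading=95, draw]
  FD 10.8: (-7.556,86.37) -> (-8.498,97.129) [heading=95, draw]
  -- iteration 6/6 --
  FD 8.7: (-8.498,97.129) -> (-9.256,105.796) [heading=95, draw]
  FD 10.8: (-9.256,105.796) -> (-10.197,116.555) [heading=95, draw]
]
PD: pen down
PD: pen down
LT 90: heading 95 -> 185
LT 90: heading 185 -> 275
RT 180: heading 275 -> 95
Final: pos=(-10.197,116.555), heading=95, 12 segment(s) drawn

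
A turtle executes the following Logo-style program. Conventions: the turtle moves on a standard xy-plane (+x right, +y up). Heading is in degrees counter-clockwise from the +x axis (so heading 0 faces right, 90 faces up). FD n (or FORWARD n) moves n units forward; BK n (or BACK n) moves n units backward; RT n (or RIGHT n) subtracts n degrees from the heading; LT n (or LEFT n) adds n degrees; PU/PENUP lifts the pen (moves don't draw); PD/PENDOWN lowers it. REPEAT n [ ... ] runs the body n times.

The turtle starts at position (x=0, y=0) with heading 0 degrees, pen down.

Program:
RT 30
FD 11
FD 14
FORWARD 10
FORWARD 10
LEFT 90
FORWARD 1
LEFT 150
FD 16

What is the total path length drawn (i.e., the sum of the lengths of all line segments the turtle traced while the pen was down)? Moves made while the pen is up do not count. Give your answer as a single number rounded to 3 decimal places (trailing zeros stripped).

Executing turtle program step by step:
Start: pos=(0,0), heading=0, pen down
RT 30: heading 0 -> 330
FD 11: (0,0) -> (9.526,-5.5) [heading=330, draw]
FD 14: (9.526,-5.5) -> (21.651,-12.5) [heading=330, draw]
FD 10: (21.651,-12.5) -> (30.311,-17.5) [heading=330, draw]
FD 10: (30.311,-17.5) -> (38.971,-22.5) [heading=330, draw]
LT 90: heading 330 -> 60
FD 1: (38.971,-22.5) -> (39.471,-21.634) [heading=60, draw]
LT 150: heading 60 -> 210
FD 16: (39.471,-21.634) -> (25.615,-29.634) [heading=210, draw]
Final: pos=(25.615,-29.634), heading=210, 6 segment(s) drawn

Segment lengths:
  seg 1: (0,0) -> (9.526,-5.5), length = 11
  seg 2: (9.526,-5.5) -> (21.651,-12.5), length = 14
  seg 3: (21.651,-12.5) -> (30.311,-17.5), length = 10
  seg 4: (30.311,-17.5) -> (38.971,-22.5), length = 10
  seg 5: (38.971,-22.5) -> (39.471,-21.634), length = 1
  seg 6: (39.471,-21.634) -> (25.615,-29.634), length = 16
Total = 62

Answer: 62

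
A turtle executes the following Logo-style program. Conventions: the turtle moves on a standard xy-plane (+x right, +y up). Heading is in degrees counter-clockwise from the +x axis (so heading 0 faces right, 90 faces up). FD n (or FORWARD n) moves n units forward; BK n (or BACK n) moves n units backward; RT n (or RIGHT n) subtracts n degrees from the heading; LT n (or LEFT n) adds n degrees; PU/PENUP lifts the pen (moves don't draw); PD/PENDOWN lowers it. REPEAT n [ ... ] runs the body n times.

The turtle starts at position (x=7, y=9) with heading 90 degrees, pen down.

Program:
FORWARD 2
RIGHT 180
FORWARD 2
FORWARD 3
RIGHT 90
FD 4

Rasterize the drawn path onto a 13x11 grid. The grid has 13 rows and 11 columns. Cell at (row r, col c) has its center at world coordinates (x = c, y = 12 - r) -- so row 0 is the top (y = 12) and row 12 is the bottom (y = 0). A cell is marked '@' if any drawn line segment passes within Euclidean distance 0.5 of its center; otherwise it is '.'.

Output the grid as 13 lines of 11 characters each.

Segment 0: (7,9) -> (7,11)
Segment 1: (7,11) -> (7,9)
Segment 2: (7,9) -> (7,6)
Segment 3: (7,6) -> (3,6)

Answer: ...........
.......@...
.......@...
.......@...
.......@...
.......@...
...@@@@@...
...........
...........
...........
...........
...........
...........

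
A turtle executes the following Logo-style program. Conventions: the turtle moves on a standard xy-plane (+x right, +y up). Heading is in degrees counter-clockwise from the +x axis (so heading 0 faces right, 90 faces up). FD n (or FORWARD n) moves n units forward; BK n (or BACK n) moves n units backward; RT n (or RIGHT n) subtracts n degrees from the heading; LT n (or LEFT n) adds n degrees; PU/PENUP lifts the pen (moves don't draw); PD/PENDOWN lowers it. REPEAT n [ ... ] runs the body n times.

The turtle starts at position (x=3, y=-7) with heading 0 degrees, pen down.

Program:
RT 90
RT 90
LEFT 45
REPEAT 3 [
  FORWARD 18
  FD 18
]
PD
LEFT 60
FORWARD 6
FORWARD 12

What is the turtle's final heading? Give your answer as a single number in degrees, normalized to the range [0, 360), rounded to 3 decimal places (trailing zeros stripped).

Executing turtle program step by step:
Start: pos=(3,-7), heading=0, pen down
RT 90: heading 0 -> 270
RT 90: heading 270 -> 180
LT 45: heading 180 -> 225
REPEAT 3 [
  -- iteration 1/3 --
  FD 18: (3,-7) -> (-9.728,-19.728) [heading=225, draw]
  FD 18: (-9.728,-19.728) -> (-22.456,-32.456) [heading=225, draw]
  -- iteration 2/3 --
  FD 18: (-22.456,-32.456) -> (-35.184,-45.184) [heading=225, draw]
  FD 18: (-35.184,-45.184) -> (-47.912,-57.912) [heading=225, draw]
  -- iteration 3/3 --
  FD 18: (-47.912,-57.912) -> (-60.64,-70.64) [heading=225, draw]
  FD 18: (-60.64,-70.64) -> (-73.368,-83.368) [heading=225, draw]
]
PD: pen down
LT 60: heading 225 -> 285
FD 6: (-73.368,-83.368) -> (-71.815,-89.163) [heading=285, draw]
FD 12: (-71.815,-89.163) -> (-68.709,-100.754) [heading=285, draw]
Final: pos=(-68.709,-100.754), heading=285, 8 segment(s) drawn

Answer: 285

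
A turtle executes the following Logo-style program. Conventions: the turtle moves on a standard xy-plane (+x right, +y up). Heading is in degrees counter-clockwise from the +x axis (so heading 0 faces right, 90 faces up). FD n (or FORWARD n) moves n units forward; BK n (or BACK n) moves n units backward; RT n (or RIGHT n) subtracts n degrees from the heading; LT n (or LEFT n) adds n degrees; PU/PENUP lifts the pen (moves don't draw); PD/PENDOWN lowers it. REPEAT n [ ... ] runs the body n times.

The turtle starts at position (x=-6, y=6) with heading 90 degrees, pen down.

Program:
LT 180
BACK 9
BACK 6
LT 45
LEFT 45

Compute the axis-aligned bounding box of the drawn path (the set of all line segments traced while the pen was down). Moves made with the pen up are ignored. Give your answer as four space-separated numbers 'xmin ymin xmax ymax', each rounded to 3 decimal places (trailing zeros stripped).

Answer: -6 6 -6 21

Derivation:
Executing turtle program step by step:
Start: pos=(-6,6), heading=90, pen down
LT 180: heading 90 -> 270
BK 9: (-6,6) -> (-6,15) [heading=270, draw]
BK 6: (-6,15) -> (-6,21) [heading=270, draw]
LT 45: heading 270 -> 315
LT 45: heading 315 -> 0
Final: pos=(-6,21), heading=0, 2 segment(s) drawn

Segment endpoints: x in {-6, -6, -6}, y in {6, 15, 21}
xmin=-6, ymin=6, xmax=-6, ymax=21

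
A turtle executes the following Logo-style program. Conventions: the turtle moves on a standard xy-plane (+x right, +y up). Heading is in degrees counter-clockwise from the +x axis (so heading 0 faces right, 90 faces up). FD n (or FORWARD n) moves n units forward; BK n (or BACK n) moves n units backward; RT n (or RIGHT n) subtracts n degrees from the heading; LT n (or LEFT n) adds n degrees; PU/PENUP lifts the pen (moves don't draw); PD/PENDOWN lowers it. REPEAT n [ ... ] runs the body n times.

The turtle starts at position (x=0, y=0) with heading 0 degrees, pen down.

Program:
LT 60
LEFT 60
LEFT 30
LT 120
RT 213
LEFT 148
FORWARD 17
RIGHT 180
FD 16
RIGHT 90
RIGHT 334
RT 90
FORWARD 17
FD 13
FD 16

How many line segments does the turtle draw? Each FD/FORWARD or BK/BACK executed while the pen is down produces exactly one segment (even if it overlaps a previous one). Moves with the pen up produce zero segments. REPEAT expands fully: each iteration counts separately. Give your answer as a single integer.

Answer: 5

Derivation:
Executing turtle program step by step:
Start: pos=(0,0), heading=0, pen down
LT 60: heading 0 -> 60
LT 60: heading 60 -> 120
LT 30: heading 120 -> 150
LT 120: heading 150 -> 270
RT 213: heading 270 -> 57
LT 148: heading 57 -> 205
FD 17: (0,0) -> (-15.407,-7.185) [heading=205, draw]
RT 180: heading 205 -> 25
FD 16: (-15.407,-7.185) -> (-0.906,-0.423) [heading=25, draw]
RT 90: heading 25 -> 295
RT 334: heading 295 -> 321
RT 90: heading 321 -> 231
FD 17: (-0.906,-0.423) -> (-11.605,-13.634) [heading=231, draw]
FD 13: (-11.605,-13.634) -> (-19.786,-23.737) [heading=231, draw]
FD 16: (-19.786,-23.737) -> (-29.855,-36.171) [heading=231, draw]
Final: pos=(-29.855,-36.171), heading=231, 5 segment(s) drawn
Segments drawn: 5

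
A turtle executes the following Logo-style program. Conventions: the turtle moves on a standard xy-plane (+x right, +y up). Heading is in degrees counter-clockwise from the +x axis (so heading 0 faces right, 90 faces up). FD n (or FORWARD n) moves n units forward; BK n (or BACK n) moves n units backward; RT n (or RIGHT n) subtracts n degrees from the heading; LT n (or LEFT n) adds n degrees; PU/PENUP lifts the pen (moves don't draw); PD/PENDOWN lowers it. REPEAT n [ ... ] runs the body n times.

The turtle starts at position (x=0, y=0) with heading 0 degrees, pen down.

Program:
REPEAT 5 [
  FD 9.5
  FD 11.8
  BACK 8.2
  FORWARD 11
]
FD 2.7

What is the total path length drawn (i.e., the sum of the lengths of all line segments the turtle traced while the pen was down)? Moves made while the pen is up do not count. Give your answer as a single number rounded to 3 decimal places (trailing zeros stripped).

Executing turtle program step by step:
Start: pos=(0,0), heading=0, pen down
REPEAT 5 [
  -- iteration 1/5 --
  FD 9.5: (0,0) -> (9.5,0) [heading=0, draw]
  FD 11.8: (9.5,0) -> (21.3,0) [heading=0, draw]
  BK 8.2: (21.3,0) -> (13.1,0) [heading=0, draw]
  FD 11: (13.1,0) -> (24.1,0) [heading=0, draw]
  -- iteration 2/5 --
  FD 9.5: (24.1,0) -> (33.6,0) [heading=0, draw]
  FD 11.8: (33.6,0) -> (45.4,0) [heading=0, draw]
  BK 8.2: (45.4,0) -> (37.2,0) [heading=0, draw]
  FD 11: (37.2,0) -> (48.2,0) [heading=0, draw]
  -- iteration 3/5 --
  FD 9.5: (48.2,0) -> (57.7,0) [heading=0, draw]
  FD 11.8: (57.7,0) -> (69.5,0) [heading=0, draw]
  BK 8.2: (69.5,0) -> (61.3,0) [heading=0, draw]
  FD 11: (61.3,0) -> (72.3,0) [heading=0, draw]
  -- iteration 4/5 --
  FD 9.5: (72.3,0) -> (81.8,0) [heading=0, draw]
  FD 11.8: (81.8,0) -> (93.6,0) [heading=0, draw]
  BK 8.2: (93.6,0) -> (85.4,0) [heading=0, draw]
  FD 11: (85.4,0) -> (96.4,0) [heading=0, draw]
  -- iteration 5/5 --
  FD 9.5: (96.4,0) -> (105.9,0) [heading=0, draw]
  FD 11.8: (105.9,0) -> (117.7,0) [heading=0, draw]
  BK 8.2: (117.7,0) -> (109.5,0) [heading=0, draw]
  FD 11: (109.5,0) -> (120.5,0) [heading=0, draw]
]
FD 2.7: (120.5,0) -> (123.2,0) [heading=0, draw]
Final: pos=(123.2,0), heading=0, 21 segment(s) drawn

Segment lengths:
  seg 1: (0,0) -> (9.5,0), length = 9.5
  seg 2: (9.5,0) -> (21.3,0), length = 11.8
  seg 3: (21.3,0) -> (13.1,0), length = 8.2
  seg 4: (13.1,0) -> (24.1,0), length = 11
  seg 5: (24.1,0) -> (33.6,0), length = 9.5
  seg 6: (33.6,0) -> (45.4,0), length = 11.8
  seg 7: (45.4,0) -> (37.2,0), length = 8.2
  seg 8: (37.2,0) -> (48.2,0), length = 11
  seg 9: (48.2,0) -> (57.7,0), length = 9.5
  seg 10: (57.7,0) -> (69.5,0), length = 11.8
  seg 11: (69.5,0) -> (61.3,0), length = 8.2
  seg 12: (61.3,0) -> (72.3,0), length = 11
  seg 13: (72.3,0) -> (81.8,0), length = 9.5
  seg 14: (81.8,0) -> (93.6,0), length = 11.8
  seg 15: (93.6,0) -> (85.4,0), length = 8.2
  seg 16: (85.4,0) -> (96.4,0), length = 11
  seg 17: (96.4,0) -> (105.9,0), length = 9.5
  seg 18: (105.9,0) -> (117.7,0), length = 11.8
  seg 19: (117.7,0) -> (109.5,0), length = 8.2
  seg 20: (109.5,0) -> (120.5,0), length = 11
  seg 21: (120.5,0) -> (123.2,0), length = 2.7
Total = 205.2

Answer: 205.2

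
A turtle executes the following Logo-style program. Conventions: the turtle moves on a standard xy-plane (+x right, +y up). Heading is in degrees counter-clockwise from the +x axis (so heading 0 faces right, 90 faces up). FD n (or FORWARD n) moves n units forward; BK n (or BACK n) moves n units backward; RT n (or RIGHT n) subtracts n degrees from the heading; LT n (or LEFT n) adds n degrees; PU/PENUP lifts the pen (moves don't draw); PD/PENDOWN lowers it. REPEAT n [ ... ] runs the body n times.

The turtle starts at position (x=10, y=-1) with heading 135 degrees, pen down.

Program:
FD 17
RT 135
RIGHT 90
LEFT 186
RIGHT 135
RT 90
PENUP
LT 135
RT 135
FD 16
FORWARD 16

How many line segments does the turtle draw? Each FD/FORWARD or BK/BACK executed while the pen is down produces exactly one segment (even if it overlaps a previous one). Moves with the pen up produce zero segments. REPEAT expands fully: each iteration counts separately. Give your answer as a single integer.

Answer: 1

Derivation:
Executing turtle program step by step:
Start: pos=(10,-1), heading=135, pen down
FD 17: (10,-1) -> (-2.021,11.021) [heading=135, draw]
RT 135: heading 135 -> 0
RT 90: heading 0 -> 270
LT 186: heading 270 -> 96
RT 135: heading 96 -> 321
RT 90: heading 321 -> 231
PU: pen up
LT 135: heading 231 -> 6
RT 135: heading 6 -> 231
FD 16: (-2.021,11.021) -> (-12.09,-1.414) [heading=231, move]
FD 16: (-12.09,-1.414) -> (-22.159,-13.848) [heading=231, move]
Final: pos=(-22.159,-13.848), heading=231, 1 segment(s) drawn
Segments drawn: 1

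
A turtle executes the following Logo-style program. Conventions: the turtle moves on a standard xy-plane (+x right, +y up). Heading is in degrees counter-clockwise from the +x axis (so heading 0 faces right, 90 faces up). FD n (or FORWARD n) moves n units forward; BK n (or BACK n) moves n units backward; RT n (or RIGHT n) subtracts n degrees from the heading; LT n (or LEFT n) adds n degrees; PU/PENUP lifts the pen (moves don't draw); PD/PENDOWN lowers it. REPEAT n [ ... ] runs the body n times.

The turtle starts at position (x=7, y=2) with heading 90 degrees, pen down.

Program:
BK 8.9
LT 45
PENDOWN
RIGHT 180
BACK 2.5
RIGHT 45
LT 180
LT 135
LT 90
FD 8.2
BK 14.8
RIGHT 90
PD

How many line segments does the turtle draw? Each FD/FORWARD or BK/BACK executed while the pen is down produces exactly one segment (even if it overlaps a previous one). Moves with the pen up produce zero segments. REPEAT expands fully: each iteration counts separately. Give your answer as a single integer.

Answer: 4

Derivation:
Executing turtle program step by step:
Start: pos=(7,2), heading=90, pen down
BK 8.9: (7,2) -> (7,-6.9) [heading=90, draw]
LT 45: heading 90 -> 135
PD: pen down
RT 180: heading 135 -> 315
BK 2.5: (7,-6.9) -> (5.232,-5.132) [heading=315, draw]
RT 45: heading 315 -> 270
LT 180: heading 270 -> 90
LT 135: heading 90 -> 225
LT 90: heading 225 -> 315
FD 8.2: (5.232,-5.132) -> (11.031,-10.931) [heading=315, draw]
BK 14.8: (11.031,-10.931) -> (0.565,-0.465) [heading=315, draw]
RT 90: heading 315 -> 225
PD: pen down
Final: pos=(0.565,-0.465), heading=225, 4 segment(s) drawn
Segments drawn: 4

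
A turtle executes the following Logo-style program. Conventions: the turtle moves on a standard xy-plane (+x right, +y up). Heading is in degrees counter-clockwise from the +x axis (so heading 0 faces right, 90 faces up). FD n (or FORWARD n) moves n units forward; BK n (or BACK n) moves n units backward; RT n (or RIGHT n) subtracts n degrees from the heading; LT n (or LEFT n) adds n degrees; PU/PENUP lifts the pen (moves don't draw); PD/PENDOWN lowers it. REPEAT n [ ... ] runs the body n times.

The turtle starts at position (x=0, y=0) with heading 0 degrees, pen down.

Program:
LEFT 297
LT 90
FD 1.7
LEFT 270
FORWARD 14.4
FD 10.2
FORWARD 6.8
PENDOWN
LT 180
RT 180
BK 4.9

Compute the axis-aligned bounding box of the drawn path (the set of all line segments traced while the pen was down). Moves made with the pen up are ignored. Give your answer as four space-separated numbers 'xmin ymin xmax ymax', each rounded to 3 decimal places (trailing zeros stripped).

Answer: 0 -27.206 15.77 0.772

Derivation:
Executing turtle program step by step:
Start: pos=(0,0), heading=0, pen down
LT 297: heading 0 -> 297
LT 90: heading 297 -> 27
FD 1.7: (0,0) -> (1.515,0.772) [heading=27, draw]
LT 270: heading 27 -> 297
FD 14.4: (1.515,0.772) -> (8.052,-12.059) [heading=297, draw]
FD 10.2: (8.052,-12.059) -> (12.683,-21.147) [heading=297, draw]
FD 6.8: (12.683,-21.147) -> (15.77,-27.206) [heading=297, draw]
PD: pen down
LT 180: heading 297 -> 117
RT 180: heading 117 -> 297
BK 4.9: (15.77,-27.206) -> (13.545,-22.84) [heading=297, draw]
Final: pos=(13.545,-22.84), heading=297, 5 segment(s) drawn

Segment endpoints: x in {0, 1.515, 8.052, 12.683, 13.545, 15.77}, y in {-27.206, -22.84, -21.147, -12.059, 0, 0.772}
xmin=0, ymin=-27.206, xmax=15.77, ymax=0.772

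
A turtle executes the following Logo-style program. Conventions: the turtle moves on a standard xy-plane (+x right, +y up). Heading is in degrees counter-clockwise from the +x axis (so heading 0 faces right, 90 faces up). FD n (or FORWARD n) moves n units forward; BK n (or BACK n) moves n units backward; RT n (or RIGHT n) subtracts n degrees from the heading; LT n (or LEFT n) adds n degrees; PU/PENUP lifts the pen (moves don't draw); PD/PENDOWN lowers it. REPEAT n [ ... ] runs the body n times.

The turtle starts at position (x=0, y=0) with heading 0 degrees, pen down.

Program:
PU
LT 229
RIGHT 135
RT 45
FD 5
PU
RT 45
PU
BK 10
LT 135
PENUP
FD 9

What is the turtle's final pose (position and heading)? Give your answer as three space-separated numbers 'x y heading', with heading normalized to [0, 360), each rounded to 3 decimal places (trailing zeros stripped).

Executing turtle program step by step:
Start: pos=(0,0), heading=0, pen down
PU: pen up
LT 229: heading 0 -> 229
RT 135: heading 229 -> 94
RT 45: heading 94 -> 49
FD 5: (0,0) -> (3.28,3.774) [heading=49, move]
PU: pen up
RT 45: heading 49 -> 4
PU: pen up
BK 10: (3.28,3.774) -> (-6.695,3.076) [heading=4, move]
LT 135: heading 4 -> 139
PU: pen up
FD 9: (-6.695,3.076) -> (-13.488,8.981) [heading=139, move]
Final: pos=(-13.488,8.981), heading=139, 0 segment(s) drawn

Answer: -13.488 8.981 139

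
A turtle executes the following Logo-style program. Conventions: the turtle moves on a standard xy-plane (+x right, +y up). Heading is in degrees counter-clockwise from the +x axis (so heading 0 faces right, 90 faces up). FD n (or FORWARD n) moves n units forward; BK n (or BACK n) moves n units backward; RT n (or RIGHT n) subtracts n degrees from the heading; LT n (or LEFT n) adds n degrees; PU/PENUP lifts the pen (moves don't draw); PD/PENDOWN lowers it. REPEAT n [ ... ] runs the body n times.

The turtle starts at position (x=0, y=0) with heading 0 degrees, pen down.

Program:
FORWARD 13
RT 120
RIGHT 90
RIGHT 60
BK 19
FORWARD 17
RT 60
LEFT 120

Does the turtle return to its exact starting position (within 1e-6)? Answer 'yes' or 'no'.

Executing turtle program step by step:
Start: pos=(0,0), heading=0, pen down
FD 13: (0,0) -> (13,0) [heading=0, draw]
RT 120: heading 0 -> 240
RT 90: heading 240 -> 150
RT 60: heading 150 -> 90
BK 19: (13,0) -> (13,-19) [heading=90, draw]
FD 17: (13,-19) -> (13,-2) [heading=90, draw]
RT 60: heading 90 -> 30
LT 120: heading 30 -> 150
Final: pos=(13,-2), heading=150, 3 segment(s) drawn

Start position: (0, 0)
Final position: (13, -2)
Distance = 13.153; >= 1e-6 -> NOT closed

Answer: no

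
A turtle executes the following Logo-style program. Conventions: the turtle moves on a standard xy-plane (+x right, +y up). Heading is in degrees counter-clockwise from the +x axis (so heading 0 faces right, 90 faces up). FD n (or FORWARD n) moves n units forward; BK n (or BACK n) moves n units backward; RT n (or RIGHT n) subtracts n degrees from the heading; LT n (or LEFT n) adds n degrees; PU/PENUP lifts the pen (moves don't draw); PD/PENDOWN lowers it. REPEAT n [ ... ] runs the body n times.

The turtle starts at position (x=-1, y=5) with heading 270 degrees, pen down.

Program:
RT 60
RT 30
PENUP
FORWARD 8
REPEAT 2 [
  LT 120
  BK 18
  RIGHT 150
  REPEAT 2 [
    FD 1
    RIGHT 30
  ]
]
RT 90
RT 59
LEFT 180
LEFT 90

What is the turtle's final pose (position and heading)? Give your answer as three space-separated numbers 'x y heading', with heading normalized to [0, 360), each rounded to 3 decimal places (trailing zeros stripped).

Executing turtle program step by step:
Start: pos=(-1,5), heading=270, pen down
RT 60: heading 270 -> 210
RT 30: heading 210 -> 180
PU: pen up
FD 8: (-1,5) -> (-9,5) [heading=180, move]
REPEAT 2 [
  -- iteration 1/2 --
  LT 120: heading 180 -> 300
  BK 18: (-9,5) -> (-18,20.588) [heading=300, move]
  RT 150: heading 300 -> 150
  REPEAT 2 [
    -- iteration 1/2 --
    FD 1: (-18,20.588) -> (-18.866,21.088) [heading=150, move]
    RT 30: heading 150 -> 120
    -- iteration 2/2 --
    FD 1: (-18.866,21.088) -> (-19.366,21.954) [heading=120, move]
    RT 30: heading 120 -> 90
  ]
  -- iteration 2/2 --
  LT 120: heading 90 -> 210
  BK 18: (-19.366,21.954) -> (-3.778,30.954) [heading=210, move]
  RT 150: heading 210 -> 60
  REPEAT 2 [
    -- iteration 1/2 --
    FD 1: (-3.778,30.954) -> (-3.278,31.821) [heading=60, move]
    RT 30: heading 60 -> 30
    -- iteration 2/2 --
    FD 1: (-3.278,31.821) -> (-2.412,32.321) [heading=30, move]
    RT 30: heading 30 -> 0
  ]
]
RT 90: heading 0 -> 270
RT 59: heading 270 -> 211
LT 180: heading 211 -> 31
LT 90: heading 31 -> 121
Final: pos=(-2.412,32.321), heading=121, 0 segment(s) drawn

Answer: -2.412 32.321 121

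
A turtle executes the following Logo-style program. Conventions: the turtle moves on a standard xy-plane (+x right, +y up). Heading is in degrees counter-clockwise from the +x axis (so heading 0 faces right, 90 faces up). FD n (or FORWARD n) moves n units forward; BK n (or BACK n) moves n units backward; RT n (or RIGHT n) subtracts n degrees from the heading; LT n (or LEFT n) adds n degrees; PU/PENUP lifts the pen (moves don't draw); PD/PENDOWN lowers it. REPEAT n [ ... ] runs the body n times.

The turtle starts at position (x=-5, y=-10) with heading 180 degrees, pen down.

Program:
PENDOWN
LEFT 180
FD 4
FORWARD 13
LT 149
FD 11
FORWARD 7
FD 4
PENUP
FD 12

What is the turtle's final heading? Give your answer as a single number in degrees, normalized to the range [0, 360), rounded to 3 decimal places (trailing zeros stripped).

Answer: 149

Derivation:
Executing turtle program step by step:
Start: pos=(-5,-10), heading=180, pen down
PD: pen down
LT 180: heading 180 -> 0
FD 4: (-5,-10) -> (-1,-10) [heading=0, draw]
FD 13: (-1,-10) -> (12,-10) [heading=0, draw]
LT 149: heading 0 -> 149
FD 11: (12,-10) -> (2.571,-4.335) [heading=149, draw]
FD 7: (2.571,-4.335) -> (-3.429,-0.729) [heading=149, draw]
FD 4: (-3.429,-0.729) -> (-6.858,1.331) [heading=149, draw]
PU: pen up
FD 12: (-6.858,1.331) -> (-17.144,7.511) [heading=149, move]
Final: pos=(-17.144,7.511), heading=149, 5 segment(s) drawn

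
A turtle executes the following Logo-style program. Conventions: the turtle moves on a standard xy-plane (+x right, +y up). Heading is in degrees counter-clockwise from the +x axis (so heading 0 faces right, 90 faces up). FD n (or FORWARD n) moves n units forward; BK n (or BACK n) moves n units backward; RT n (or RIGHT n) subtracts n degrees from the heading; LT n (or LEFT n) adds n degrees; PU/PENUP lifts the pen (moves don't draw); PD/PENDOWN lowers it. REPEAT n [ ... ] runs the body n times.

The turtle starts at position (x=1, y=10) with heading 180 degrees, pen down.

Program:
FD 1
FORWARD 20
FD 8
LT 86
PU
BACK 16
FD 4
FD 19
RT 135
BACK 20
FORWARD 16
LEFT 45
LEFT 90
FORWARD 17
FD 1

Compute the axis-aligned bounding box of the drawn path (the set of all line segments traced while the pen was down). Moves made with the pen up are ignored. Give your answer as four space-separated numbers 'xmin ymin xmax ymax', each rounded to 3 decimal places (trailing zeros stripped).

Answer: -28 10 1 10

Derivation:
Executing turtle program step by step:
Start: pos=(1,10), heading=180, pen down
FD 1: (1,10) -> (0,10) [heading=180, draw]
FD 20: (0,10) -> (-20,10) [heading=180, draw]
FD 8: (-20,10) -> (-28,10) [heading=180, draw]
LT 86: heading 180 -> 266
PU: pen up
BK 16: (-28,10) -> (-26.884,25.961) [heading=266, move]
FD 4: (-26.884,25.961) -> (-27.163,21.971) [heading=266, move]
FD 19: (-27.163,21.971) -> (-28.488,3.017) [heading=266, move]
RT 135: heading 266 -> 131
BK 20: (-28.488,3.017) -> (-15.367,-12.077) [heading=131, move]
FD 16: (-15.367,-12.077) -> (-25.864,-0.002) [heading=131, move]
LT 45: heading 131 -> 176
LT 90: heading 176 -> 266
FD 17: (-25.864,-0.002) -> (-27.05,-16.96) [heading=266, move]
FD 1: (-27.05,-16.96) -> (-27.12,-17.958) [heading=266, move]
Final: pos=(-27.12,-17.958), heading=266, 3 segment(s) drawn

Segment endpoints: x in {-28, -20, 0, 1}, y in {10, 10, 10}
xmin=-28, ymin=10, xmax=1, ymax=10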